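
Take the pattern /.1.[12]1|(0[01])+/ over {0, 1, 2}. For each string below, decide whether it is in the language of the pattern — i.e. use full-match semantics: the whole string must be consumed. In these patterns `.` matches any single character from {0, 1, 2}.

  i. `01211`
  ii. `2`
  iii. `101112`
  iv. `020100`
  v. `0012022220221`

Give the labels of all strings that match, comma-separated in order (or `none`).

i

i → match
ii → no match
iii → no match
iv → no match
v → no match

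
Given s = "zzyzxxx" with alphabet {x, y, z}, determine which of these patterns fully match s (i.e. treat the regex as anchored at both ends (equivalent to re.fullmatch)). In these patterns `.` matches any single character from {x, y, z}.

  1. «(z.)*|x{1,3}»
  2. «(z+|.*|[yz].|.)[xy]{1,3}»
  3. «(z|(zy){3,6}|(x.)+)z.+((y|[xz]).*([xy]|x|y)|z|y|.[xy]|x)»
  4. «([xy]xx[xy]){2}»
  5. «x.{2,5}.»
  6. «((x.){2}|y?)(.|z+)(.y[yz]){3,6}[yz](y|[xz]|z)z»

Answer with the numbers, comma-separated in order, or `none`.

1 → no match
2 → match
3 → match
4 → no match
5 → no match — must start with "x"
6 → no match — must end with "z"

2, 3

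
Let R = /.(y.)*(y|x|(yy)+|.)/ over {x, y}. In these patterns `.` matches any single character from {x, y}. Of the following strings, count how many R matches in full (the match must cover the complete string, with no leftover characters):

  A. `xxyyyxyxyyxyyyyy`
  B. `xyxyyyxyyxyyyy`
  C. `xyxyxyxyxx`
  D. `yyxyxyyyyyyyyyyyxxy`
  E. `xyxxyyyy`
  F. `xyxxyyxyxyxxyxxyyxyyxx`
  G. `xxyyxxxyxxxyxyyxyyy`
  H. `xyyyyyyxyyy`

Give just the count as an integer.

1

A → no match
B → no match
C → match
D → no match
E → no match
F → no match
G → no match
H → no match
Total matched: 1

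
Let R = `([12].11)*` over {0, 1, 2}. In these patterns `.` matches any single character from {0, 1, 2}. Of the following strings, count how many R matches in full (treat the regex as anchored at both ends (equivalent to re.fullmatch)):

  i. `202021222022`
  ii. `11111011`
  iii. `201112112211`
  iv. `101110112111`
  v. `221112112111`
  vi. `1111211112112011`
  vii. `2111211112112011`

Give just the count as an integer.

6

i → no match
ii → match
iii → match
iv → match
v → match
vi → match
vii → match
Total matched: 6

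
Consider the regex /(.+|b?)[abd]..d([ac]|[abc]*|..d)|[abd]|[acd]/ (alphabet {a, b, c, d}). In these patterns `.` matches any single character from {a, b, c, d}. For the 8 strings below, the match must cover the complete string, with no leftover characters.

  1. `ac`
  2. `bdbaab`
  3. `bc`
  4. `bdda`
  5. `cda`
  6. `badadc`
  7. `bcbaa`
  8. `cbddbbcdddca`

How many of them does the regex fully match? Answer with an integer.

1

1 → no match
2 → no match
3 → no match
4 → no match
5 → no match
6 → match
7 → no match
8 → no match
Total matched: 1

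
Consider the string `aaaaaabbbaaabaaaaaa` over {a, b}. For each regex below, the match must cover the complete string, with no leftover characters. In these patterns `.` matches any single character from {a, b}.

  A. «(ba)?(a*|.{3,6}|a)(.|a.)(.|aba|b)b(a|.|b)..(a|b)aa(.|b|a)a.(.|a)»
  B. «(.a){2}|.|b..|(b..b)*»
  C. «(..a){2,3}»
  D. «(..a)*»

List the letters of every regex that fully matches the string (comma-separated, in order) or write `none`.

A → match
B → no match
C → no match
D → no match

A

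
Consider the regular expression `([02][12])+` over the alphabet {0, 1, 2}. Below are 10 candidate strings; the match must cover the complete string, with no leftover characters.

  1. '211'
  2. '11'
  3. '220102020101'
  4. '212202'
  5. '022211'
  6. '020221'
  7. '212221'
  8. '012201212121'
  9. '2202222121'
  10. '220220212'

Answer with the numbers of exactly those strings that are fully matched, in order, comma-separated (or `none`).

1 → no match
2 → no match
3 → match
4 → match
5 → no match
6 → match
7 → match
8 → match
9 → match
10 → no match

3, 4, 6, 7, 8, 9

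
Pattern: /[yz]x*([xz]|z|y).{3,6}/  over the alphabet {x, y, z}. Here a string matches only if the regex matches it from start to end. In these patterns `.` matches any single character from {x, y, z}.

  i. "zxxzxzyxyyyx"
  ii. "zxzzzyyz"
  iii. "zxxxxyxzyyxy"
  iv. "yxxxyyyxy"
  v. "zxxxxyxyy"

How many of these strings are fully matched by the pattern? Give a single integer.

4

i → no match
ii → match
iii → match
iv → match
v → match
Total matched: 4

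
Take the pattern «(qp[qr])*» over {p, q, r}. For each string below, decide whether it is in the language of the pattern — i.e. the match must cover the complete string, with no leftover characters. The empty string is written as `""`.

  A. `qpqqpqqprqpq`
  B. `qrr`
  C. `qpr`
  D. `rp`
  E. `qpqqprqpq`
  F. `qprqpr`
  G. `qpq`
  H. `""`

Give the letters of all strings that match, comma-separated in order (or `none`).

A → match
B → no match
C → match
D → no match
E → match
F → match
G → match
H → match

A, C, E, F, G, H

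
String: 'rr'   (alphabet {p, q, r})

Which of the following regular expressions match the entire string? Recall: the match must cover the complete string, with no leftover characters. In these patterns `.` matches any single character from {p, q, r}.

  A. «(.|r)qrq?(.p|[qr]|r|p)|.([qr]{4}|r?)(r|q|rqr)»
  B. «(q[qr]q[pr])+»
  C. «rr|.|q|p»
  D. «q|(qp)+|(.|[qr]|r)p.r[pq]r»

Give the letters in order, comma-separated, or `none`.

A, C

A → match
B → no match — must start with 'q'
C → match
D → no match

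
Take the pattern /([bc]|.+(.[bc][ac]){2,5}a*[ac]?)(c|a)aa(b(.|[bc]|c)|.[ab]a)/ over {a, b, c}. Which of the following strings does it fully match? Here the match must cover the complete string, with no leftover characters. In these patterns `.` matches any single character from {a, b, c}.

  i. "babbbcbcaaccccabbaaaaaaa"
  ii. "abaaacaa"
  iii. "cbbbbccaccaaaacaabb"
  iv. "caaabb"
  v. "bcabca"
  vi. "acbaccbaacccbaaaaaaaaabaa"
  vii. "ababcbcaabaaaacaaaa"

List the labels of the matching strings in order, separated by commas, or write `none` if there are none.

i, iii, iv, vi

i → match
ii → no match
iii → match
iv → match
v → no match
vi → match
vii → no match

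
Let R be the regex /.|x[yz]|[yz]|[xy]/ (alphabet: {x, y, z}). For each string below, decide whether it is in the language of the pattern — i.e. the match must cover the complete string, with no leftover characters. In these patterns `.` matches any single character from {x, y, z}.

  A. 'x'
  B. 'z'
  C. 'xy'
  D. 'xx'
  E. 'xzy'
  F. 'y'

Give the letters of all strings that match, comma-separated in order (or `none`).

A → match
B → match
C → match
D → no match
E → no match
F → match

A, B, C, F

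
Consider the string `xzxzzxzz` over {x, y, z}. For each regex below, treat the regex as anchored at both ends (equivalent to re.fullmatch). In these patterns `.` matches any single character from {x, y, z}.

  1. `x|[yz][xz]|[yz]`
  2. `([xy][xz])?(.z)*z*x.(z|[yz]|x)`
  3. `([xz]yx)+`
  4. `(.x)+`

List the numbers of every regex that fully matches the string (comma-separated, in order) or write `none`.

1 → no match
2 → match
3 → no match — must end with `yx`
4 → no match — must end with `x`

2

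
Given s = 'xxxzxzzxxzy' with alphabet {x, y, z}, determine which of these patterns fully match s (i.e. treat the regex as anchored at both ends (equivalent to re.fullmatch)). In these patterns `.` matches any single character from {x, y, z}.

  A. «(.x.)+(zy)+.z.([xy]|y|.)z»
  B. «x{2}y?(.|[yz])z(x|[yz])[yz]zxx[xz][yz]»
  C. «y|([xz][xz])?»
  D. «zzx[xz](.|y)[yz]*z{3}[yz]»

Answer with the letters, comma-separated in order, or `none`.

A → no match — must end with 'z'
B → match
C → no match
D → no match — must start with 'zzx'

B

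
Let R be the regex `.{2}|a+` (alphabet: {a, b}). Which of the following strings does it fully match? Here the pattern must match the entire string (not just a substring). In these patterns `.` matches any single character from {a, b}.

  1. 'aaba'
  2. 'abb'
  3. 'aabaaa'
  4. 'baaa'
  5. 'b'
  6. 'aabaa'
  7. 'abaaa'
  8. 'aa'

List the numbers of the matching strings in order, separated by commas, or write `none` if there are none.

8

1 → no match
2 → no match
3 → no match
4 → no match
5 → no match
6 → no match
7 → no match
8 → match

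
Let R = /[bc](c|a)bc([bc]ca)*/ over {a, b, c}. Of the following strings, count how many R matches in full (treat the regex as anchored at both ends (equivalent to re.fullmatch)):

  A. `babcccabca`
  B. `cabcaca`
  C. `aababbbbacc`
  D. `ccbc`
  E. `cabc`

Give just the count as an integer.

3

A. `babcccabca` → match
B. `cabcaca` → no match
C. `aababbbbacc` → no match
D. `ccbc` → match
E. `cabc` → match
Total matched: 3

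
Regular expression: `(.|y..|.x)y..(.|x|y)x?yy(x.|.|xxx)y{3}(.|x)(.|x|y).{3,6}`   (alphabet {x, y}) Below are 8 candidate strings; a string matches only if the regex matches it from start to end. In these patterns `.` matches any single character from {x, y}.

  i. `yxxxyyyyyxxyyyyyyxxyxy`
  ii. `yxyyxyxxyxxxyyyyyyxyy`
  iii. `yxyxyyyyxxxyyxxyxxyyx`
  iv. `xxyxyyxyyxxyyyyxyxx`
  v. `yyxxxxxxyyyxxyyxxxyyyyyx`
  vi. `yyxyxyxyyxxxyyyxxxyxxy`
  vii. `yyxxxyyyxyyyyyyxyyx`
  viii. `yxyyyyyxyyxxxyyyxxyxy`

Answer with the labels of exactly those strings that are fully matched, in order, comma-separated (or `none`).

iv, vi, viii

i → no match
ii → no match
iii → no match
iv → match
v → no match
vi → match
vii → no match
viii → match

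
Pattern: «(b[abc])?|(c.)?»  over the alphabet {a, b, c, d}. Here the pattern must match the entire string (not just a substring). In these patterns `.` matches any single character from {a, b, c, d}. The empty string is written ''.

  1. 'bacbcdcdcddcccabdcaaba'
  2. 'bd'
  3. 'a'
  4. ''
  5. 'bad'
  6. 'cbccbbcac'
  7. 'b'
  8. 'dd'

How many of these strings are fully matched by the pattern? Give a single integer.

1 → no match
2 → no match
3 → no match
4 → match
5 → no match
6 → no match
7 → no match
8 → no match
Total matched: 1

1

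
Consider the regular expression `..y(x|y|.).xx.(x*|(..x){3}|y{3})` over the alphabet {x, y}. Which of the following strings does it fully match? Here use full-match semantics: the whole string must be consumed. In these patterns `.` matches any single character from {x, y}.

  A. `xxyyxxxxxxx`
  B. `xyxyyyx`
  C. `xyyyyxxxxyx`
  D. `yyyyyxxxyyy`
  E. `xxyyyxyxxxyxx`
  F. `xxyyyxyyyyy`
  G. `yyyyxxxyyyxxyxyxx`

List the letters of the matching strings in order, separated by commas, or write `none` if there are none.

A → match
B → no match
C → no match
D → match
E → no match
F → no match
G → match

A, D, G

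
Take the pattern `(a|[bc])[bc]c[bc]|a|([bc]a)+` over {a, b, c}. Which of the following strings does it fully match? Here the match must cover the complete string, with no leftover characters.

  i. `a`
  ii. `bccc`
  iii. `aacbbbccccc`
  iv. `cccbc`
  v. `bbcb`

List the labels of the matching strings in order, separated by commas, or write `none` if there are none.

i → match
ii → match
iii → no match
iv → no match
v → match

i, ii, v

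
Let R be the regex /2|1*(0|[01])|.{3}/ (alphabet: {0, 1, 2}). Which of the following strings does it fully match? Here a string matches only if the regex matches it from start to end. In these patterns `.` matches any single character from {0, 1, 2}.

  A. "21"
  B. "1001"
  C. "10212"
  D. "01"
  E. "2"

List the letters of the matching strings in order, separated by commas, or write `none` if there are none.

E

A → no match
B → no match
C → no match
D → no match
E → match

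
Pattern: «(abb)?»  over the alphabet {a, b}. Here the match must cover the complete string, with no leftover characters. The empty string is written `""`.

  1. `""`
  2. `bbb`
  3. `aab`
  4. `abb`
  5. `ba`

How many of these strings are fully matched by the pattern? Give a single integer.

2

1 → match
2 → no match
3 → no match
4 → match
5 → no match
Total matched: 2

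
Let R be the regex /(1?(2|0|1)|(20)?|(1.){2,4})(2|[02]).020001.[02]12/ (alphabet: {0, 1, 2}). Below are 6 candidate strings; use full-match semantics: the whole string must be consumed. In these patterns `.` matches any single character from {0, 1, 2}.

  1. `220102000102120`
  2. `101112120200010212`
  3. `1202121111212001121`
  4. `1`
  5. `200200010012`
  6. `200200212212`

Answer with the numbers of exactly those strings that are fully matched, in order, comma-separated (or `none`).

5

1 → no match — must end with `12`
2 → no match
3 → no match — must end with `12`
4 → no match — must end with `12`
5 → match
6 → no match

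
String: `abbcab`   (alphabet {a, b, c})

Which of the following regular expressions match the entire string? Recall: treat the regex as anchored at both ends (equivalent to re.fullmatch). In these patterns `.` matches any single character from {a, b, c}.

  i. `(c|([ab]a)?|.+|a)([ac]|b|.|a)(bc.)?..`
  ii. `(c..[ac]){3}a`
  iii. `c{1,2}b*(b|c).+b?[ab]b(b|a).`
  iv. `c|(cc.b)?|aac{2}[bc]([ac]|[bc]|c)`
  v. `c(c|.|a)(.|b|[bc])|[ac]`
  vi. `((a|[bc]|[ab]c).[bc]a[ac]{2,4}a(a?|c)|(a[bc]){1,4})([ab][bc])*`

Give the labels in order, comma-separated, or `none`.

i, vi

i → match
ii → no match — must start with `c`
iii → no match — must start with `c`
iv → no match
v → no match
vi → match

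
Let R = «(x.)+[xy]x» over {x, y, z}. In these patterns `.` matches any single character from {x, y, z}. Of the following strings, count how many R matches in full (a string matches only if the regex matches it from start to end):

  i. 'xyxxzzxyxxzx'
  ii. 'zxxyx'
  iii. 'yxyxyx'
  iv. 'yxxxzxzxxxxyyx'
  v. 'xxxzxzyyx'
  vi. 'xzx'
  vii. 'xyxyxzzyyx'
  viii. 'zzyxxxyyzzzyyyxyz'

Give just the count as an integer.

0

i. 'xyxxzzxyxxzx' → no match
ii. 'zxxyx' → no match — must start with 'x'
iii. 'yxyxyx' → no match — must start with 'x'
iv → no match — must start with 'x'
v. 'xxxzxzyyx' → no match
vi. 'xzx' → no match
vii. 'xyxyxzzyyx' → no match
viii → no match — must start with 'x'
Total matched: 0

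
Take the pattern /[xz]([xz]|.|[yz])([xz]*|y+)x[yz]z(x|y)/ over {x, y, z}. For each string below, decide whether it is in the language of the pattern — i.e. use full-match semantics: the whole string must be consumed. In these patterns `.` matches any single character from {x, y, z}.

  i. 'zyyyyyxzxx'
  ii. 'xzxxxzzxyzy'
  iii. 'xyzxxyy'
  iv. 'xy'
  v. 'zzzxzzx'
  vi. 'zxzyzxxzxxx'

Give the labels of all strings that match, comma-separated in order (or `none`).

ii, v

i → no match
ii → match
iii → no match
iv → no match
v → match
vi → no match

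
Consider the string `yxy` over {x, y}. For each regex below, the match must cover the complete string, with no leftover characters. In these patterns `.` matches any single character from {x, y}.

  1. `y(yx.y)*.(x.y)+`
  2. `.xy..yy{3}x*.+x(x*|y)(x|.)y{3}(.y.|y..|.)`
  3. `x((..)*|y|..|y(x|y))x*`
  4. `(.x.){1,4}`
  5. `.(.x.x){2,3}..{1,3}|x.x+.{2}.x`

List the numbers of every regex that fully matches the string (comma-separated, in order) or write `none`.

4

1 → no match
2 → no match
3 → no match — must start with `x`
4 → match
5 → no match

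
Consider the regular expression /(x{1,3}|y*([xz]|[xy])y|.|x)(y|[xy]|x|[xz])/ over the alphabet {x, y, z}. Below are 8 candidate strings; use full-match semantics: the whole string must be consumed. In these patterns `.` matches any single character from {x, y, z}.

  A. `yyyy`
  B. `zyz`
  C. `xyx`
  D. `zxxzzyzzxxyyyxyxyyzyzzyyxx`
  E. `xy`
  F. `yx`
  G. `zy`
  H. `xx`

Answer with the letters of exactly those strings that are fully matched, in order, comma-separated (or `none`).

A, B, C, E, F, G, H

A → match
B → match
C → match
D → no match
E → match
F → match
G → match
H → match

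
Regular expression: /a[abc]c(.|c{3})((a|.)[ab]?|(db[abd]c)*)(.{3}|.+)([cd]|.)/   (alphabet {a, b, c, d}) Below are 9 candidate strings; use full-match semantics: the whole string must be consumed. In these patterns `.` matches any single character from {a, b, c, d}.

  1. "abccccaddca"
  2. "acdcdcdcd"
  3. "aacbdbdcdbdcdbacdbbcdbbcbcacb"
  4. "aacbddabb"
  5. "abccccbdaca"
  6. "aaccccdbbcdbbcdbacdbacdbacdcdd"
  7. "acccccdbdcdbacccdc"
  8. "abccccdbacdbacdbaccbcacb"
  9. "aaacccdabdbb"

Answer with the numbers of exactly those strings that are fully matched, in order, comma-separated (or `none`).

1 → match
2 → no match
3 → match
4 → match
5 → match
6 → match
7 → match
8 → match
9 → no match

1, 3, 4, 5, 6, 7, 8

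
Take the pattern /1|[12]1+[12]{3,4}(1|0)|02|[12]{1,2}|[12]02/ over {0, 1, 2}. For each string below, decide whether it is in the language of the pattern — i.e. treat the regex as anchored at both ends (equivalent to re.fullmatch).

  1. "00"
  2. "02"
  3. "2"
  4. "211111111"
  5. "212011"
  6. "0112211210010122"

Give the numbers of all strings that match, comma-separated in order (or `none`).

1 → no match
2 → match
3 → match
4 → match
5 → no match
6 → no match

2, 3, 4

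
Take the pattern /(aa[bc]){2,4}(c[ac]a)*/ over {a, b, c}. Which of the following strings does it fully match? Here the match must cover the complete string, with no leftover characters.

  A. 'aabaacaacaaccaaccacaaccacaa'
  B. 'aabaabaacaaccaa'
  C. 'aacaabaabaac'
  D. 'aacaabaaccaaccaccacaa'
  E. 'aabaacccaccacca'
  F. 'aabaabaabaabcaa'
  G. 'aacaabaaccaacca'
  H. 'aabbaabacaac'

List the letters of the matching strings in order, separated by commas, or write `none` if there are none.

A → match
B → match
C → match
D → match
E → match
F → match
G → match
H → no match

A, B, C, D, E, F, G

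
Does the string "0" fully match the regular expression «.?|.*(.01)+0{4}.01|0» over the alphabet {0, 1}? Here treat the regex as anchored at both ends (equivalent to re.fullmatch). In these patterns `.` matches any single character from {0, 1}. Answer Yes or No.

Yes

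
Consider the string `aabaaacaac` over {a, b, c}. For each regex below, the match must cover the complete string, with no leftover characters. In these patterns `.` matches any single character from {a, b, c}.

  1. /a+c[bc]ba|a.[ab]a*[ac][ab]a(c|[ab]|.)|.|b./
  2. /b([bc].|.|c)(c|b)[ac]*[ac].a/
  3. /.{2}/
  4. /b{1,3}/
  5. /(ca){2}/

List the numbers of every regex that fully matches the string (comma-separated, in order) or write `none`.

1 → match
2 → no match — must start with `b`
3 → no match
4 → no match — must start with `b`
5 → no match — must start with `ca`

1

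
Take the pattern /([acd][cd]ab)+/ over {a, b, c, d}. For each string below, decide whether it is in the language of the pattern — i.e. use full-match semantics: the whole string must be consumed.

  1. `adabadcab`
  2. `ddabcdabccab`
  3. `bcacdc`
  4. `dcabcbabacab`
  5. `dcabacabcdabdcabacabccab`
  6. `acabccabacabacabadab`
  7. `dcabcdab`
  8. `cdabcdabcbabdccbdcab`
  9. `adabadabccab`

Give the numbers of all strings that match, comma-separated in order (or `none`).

2, 5, 6, 7, 9

1 → no match
2 → match
3 → no match — must end with `ab`
4 → no match
5 → match
6 → match
7 → match
8 → no match
9 → match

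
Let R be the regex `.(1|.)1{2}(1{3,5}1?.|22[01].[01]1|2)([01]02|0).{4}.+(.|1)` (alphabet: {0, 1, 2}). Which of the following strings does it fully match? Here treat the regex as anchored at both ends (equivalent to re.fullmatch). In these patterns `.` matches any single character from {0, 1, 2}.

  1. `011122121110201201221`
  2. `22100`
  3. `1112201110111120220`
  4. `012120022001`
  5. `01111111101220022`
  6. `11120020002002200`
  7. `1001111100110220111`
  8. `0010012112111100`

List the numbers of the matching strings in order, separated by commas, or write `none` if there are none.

1, 5

1 → match
2 → no match
3 → no match
4 → no match
5 → match
6 → no match
7 → no match
8 → no match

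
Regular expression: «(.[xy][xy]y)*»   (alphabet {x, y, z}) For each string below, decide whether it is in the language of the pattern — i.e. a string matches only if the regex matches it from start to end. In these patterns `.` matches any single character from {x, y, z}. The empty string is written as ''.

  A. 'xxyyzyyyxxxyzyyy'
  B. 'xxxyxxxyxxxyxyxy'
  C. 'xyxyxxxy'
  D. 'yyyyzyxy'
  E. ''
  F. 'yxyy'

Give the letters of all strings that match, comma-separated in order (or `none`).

A → match
B → match
C → match
D → match
E → match
F → match

A, B, C, D, E, F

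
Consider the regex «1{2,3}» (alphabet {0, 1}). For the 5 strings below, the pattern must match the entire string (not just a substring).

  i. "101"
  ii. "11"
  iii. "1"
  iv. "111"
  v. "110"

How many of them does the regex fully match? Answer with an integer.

2

i → no match
ii → match
iii → no match
iv → match
v → no match — must end with "1"
Total matched: 2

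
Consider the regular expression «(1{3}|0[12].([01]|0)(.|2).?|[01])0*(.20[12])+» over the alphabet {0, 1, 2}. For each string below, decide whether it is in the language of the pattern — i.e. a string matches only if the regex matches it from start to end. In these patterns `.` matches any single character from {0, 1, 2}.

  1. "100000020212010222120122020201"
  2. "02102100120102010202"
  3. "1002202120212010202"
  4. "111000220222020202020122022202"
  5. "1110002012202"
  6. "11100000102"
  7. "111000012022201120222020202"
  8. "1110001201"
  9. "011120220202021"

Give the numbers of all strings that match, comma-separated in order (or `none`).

1 → no match
2 → match
3 → match
4 → match
5 → match
6 → no match
7 → match
8 → match
9 → no match

2, 3, 4, 5, 7, 8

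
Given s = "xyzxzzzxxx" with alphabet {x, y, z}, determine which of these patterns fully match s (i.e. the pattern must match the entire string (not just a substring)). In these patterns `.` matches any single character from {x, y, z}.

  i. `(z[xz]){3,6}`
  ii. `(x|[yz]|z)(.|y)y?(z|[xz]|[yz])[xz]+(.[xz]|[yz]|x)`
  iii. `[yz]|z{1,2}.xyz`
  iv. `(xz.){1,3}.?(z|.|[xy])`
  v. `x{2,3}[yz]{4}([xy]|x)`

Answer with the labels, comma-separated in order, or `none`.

ii

i → no match — must start with "z"
ii → match
iii → no match
iv → no match — must start with "xz"
v → no match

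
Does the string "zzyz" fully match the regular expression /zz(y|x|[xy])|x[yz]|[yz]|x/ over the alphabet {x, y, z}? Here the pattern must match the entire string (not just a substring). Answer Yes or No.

No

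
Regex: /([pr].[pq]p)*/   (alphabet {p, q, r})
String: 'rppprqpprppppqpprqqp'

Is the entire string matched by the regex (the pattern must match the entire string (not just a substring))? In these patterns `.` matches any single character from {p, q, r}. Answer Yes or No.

Yes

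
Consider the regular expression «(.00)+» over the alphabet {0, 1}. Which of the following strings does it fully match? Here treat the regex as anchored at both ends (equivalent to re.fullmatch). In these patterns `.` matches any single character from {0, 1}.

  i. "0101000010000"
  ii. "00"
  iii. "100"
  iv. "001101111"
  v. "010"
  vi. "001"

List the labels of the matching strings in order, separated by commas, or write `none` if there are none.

iii

i → no match
ii → no match
iii → match
iv → no match — must end with "00"
v → no match — must end with "00"
vi → no match — must end with "00"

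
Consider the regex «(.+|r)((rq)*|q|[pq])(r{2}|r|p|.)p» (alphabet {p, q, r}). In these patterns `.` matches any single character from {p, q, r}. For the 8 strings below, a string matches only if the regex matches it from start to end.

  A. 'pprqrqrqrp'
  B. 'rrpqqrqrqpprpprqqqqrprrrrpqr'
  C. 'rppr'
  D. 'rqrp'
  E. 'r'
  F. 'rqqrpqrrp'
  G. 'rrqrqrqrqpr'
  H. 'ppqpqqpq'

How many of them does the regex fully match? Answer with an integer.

A → match
B → no match — must end with 'p'
C → no match — must end with 'p'
D → match
E → no match — must end with 'p'
F → match
G → no match — must end with 'p'
H → no match — must end with 'p'
Total matched: 3

3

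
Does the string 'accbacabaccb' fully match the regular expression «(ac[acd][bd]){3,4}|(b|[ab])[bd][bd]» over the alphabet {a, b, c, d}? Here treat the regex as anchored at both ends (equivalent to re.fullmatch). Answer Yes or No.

Yes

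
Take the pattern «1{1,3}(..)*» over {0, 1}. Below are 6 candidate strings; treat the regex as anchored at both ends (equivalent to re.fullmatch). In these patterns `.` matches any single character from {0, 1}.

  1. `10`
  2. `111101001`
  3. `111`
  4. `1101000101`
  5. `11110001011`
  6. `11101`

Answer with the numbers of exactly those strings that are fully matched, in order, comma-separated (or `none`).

2, 3, 4, 5, 6

1. `10` → no match
2. `111101001` → match
3. `111` → match
4. `1101000101` → match
5. `11110001011` → match
6. `11101` → match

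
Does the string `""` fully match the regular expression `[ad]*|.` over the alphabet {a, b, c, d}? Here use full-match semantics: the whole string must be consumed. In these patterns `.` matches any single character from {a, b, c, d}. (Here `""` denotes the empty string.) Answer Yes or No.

Yes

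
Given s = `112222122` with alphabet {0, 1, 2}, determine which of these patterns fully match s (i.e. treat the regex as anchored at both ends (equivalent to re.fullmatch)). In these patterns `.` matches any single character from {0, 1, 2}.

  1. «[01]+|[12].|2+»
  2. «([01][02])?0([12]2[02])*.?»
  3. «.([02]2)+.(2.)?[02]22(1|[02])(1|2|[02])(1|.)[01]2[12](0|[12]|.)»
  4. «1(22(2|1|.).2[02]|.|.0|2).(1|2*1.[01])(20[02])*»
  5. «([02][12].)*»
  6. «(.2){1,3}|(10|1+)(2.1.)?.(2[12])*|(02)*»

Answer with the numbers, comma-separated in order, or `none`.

6

1 → no match
2 → no match
3 → no match
4 → no match
5 → no match
6 → match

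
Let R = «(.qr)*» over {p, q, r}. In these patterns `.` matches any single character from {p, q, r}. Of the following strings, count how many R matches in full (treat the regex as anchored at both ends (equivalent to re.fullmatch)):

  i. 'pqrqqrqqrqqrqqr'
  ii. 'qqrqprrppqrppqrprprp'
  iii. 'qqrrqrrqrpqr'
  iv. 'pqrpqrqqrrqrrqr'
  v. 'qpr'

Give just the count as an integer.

3

i → match
ii → no match
iii → match
iv → match
v → no match
Total matched: 3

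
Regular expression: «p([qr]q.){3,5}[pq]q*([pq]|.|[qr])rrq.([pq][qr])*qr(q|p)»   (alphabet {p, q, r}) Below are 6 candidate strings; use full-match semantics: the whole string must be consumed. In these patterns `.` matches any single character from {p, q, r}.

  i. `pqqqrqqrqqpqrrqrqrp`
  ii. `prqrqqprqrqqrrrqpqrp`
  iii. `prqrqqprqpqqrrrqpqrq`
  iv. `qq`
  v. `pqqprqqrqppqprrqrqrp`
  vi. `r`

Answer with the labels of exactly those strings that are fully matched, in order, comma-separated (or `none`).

i → match
ii → match
iii → match
iv → no match — must start with `p`
v → match
vi → no match — must start with `p`

i, ii, iii, v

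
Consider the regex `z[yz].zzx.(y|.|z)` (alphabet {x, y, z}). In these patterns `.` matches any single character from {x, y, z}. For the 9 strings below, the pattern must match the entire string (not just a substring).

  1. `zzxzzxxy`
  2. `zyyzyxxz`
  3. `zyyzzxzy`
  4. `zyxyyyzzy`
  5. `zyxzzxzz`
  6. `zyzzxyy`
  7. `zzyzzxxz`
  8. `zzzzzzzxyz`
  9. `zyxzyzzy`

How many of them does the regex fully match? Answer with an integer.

1 → match
2 → no match
3 → match
4 → no match
5 → match
6 → no match
7 → match
8 → no match
9 → no match
Total matched: 4

4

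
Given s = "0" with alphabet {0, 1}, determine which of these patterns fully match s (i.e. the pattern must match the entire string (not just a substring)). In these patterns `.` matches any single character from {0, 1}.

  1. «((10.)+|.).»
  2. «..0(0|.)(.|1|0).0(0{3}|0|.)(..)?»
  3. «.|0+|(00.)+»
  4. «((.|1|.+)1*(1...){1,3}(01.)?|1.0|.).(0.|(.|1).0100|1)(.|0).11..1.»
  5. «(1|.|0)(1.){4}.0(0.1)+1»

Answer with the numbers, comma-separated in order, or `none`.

3

1 → no match
2 → no match
3 → match
4 → no match
5 → no match — must end with "11"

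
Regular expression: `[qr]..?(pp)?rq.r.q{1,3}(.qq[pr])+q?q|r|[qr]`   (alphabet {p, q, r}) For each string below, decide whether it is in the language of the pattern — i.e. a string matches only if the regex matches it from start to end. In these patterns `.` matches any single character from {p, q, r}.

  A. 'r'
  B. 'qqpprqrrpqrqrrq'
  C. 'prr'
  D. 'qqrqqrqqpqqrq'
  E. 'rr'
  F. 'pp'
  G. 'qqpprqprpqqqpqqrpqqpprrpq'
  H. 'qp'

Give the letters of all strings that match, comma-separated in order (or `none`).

A → match
B → no match
C → no match
D → match
E → no match
F → no match
G → no match
H → no match

A, D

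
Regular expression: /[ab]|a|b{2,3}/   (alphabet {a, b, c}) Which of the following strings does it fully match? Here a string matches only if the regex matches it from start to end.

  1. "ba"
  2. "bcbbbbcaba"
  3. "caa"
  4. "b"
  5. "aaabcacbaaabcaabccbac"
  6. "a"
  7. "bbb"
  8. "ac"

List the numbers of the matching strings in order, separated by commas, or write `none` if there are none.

4, 6, 7

1 → no match
2 → no match
3 → no match
4 → match
5 → no match
6 → match
7 → match
8 → no match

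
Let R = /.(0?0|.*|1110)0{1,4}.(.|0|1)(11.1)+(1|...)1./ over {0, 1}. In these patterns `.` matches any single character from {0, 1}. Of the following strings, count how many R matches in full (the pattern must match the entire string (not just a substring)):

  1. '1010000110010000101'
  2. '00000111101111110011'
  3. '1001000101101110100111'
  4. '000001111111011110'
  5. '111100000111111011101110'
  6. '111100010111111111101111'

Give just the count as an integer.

1 → no match
2 → match
3 → match
4 → no match
5 → match
6 → match
Total matched: 4

4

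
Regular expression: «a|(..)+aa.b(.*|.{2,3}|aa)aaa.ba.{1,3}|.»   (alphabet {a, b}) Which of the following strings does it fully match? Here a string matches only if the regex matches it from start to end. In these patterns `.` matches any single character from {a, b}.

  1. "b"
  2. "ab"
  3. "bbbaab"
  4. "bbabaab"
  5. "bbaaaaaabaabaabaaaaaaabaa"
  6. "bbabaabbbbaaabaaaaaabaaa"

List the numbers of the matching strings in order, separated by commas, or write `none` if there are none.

1, 6

1. "b" → match
2. "ab" → no match
3. "bbbaab" → no match
4. "bbabaab" → no match
5 → no match
6 → match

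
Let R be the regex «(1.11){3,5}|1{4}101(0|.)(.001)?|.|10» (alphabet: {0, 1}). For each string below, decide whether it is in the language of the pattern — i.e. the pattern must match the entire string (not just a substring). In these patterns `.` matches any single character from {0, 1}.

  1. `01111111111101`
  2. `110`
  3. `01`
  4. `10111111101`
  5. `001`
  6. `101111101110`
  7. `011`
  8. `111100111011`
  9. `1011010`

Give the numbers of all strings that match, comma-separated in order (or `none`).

1 → no match
2 → no match
3 → no match
4 → no match
5 → no match
6 → no match
7 → no match
8 → no match
9 → no match

none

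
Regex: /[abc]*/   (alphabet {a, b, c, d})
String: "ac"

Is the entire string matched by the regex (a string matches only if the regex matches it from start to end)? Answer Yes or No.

Yes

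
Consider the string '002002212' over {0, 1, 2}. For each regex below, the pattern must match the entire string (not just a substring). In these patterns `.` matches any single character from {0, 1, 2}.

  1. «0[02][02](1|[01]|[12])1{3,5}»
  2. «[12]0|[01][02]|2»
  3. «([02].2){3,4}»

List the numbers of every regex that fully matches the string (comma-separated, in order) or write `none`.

3

1 → no match — must end with '1'
2 → no match
3 → match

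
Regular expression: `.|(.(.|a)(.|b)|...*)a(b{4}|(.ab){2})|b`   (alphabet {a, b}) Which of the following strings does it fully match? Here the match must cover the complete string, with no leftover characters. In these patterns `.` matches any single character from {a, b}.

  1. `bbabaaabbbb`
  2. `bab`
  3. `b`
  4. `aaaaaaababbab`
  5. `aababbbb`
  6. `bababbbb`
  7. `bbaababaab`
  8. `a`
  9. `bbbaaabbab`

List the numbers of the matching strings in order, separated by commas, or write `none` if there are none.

1 → match
2 → no match
3 → match
4 → match
5 → match
6 → match
7 → match
8 → match
9 → match

1, 3, 4, 5, 6, 7, 8, 9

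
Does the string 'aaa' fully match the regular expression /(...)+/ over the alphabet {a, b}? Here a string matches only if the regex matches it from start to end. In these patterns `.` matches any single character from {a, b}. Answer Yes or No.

Yes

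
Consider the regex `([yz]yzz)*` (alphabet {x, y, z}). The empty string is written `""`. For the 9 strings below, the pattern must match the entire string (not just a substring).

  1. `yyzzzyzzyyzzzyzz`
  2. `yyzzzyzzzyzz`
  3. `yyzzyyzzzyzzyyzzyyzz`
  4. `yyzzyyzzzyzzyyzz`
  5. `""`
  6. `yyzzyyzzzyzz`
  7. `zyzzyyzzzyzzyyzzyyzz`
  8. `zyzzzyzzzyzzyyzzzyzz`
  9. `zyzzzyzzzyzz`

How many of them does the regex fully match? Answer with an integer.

1 → match
2 → match
3 → match
4 → match
5 → match
6 → match
7 → match
8 → match
9 → match
Total matched: 9

9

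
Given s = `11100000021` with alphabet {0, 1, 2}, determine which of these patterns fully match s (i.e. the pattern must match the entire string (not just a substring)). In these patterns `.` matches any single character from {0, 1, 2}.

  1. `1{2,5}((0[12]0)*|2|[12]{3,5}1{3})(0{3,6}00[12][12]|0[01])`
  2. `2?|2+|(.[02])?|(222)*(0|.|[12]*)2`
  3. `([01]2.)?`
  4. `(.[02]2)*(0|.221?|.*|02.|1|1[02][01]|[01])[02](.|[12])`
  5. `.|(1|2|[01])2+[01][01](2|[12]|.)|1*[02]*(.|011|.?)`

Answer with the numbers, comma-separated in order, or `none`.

1, 4, 5

1 → match
2 → no match
3 → no match
4 → match
5 → match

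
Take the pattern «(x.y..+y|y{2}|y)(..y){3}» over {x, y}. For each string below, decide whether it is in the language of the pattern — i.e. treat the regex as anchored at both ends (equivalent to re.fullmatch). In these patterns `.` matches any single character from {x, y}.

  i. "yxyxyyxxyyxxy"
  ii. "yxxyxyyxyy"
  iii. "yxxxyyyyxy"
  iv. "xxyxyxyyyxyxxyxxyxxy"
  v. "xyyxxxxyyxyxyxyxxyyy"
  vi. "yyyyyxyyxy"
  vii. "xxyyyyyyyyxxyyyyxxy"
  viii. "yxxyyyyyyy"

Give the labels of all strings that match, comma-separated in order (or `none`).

i → no match
ii → match
iii → no match
iv → match
v → no match
vi → match
vii → match
viii → match

ii, iv, vi, vii, viii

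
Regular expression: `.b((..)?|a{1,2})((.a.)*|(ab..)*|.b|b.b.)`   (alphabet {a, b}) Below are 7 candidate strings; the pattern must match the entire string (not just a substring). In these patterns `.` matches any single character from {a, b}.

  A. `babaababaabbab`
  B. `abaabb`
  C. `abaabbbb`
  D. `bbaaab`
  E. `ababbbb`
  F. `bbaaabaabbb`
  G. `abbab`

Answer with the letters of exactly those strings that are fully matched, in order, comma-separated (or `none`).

A → no match
B. `abaabb` → match
C. `abaabbbb` → match
D. `bbaaab` → match
E. `ababbbb` → match
F. `bbaaabaabbb` → no match
G. `abbab` → match

B, C, D, E, G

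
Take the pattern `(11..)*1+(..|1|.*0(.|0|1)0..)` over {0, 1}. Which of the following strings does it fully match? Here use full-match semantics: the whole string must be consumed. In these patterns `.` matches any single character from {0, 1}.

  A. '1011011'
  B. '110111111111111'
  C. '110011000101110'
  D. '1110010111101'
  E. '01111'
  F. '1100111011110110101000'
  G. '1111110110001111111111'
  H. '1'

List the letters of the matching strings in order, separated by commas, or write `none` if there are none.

A. '1011011' → no match
B → match
C → no match
D → no match
E. '01111' → no match
F → match
G → no match
H. '1' → no match

B, F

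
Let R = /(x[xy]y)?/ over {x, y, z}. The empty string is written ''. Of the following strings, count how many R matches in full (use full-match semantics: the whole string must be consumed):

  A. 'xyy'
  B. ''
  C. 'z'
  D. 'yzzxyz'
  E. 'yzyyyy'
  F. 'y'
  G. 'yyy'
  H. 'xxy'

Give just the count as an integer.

3

A → match
B → match
C → no match
D → no match
E → no match
F → no match
G → no match
H → match
Total matched: 3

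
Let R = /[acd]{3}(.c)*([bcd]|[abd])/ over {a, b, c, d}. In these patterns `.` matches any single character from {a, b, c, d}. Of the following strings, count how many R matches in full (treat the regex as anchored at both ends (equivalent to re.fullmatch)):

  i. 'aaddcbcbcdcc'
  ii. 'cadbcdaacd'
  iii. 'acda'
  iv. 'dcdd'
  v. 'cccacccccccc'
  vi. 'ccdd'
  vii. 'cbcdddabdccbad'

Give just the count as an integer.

5

i. 'aaddcbcbcdcc' → match
ii. 'cadbcdaacd' → no match
iii. 'acda' → match
iv. 'dcdd' → match
v. 'cccacccccccc' → match
vi. 'ccdd' → match
vii → no match
Total matched: 5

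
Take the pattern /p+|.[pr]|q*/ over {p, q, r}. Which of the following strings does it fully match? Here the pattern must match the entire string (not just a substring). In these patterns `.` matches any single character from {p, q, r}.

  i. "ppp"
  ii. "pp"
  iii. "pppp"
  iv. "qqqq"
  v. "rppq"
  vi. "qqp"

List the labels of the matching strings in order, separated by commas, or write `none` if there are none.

i → match
ii → match
iii → match
iv → match
v → no match
vi → no match

i, ii, iii, iv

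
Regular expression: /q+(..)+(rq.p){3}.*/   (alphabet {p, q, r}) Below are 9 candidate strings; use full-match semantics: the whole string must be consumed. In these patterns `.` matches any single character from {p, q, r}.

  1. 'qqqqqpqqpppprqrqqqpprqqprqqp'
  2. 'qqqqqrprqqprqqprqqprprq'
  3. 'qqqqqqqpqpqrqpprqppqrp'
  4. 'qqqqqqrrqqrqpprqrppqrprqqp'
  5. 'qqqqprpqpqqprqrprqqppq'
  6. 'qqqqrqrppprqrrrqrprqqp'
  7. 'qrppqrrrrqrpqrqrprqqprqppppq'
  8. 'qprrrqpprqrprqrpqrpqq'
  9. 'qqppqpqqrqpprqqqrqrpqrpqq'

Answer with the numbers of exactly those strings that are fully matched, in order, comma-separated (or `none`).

1 → no match
2 → match
3 → no match
4 → no match
5 → no match
6 → no match
7 → match
8 → no match
9 → no match

2, 7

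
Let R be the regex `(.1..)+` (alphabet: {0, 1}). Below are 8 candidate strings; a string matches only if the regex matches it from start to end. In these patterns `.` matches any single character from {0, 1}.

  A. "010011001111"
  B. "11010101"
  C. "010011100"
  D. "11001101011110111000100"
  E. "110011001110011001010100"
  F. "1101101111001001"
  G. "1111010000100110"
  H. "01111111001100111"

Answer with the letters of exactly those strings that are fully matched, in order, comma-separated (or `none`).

A → match
B → match
C → no match
D → no match
E → match
F → no match
G → no match
H → no match

A, B, E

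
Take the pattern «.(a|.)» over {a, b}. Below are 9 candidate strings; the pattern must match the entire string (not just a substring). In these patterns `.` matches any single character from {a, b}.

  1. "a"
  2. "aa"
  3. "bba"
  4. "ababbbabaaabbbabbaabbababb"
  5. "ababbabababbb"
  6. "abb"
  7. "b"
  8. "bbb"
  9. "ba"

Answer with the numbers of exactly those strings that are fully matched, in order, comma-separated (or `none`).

2, 9

1 → no match
2 → match
3 → no match
4 → no match
5 → no match
6 → no match
7 → no match
8 → no match
9 → match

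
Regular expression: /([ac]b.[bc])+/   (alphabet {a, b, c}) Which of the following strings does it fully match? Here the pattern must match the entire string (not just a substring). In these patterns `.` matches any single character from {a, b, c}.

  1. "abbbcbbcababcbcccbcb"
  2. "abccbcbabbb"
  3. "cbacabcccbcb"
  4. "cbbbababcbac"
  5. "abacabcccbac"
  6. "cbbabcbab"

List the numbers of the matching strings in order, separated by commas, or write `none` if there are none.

1 → match
2 → no match
3 → match
4 → match
5 → match
6 → no match

1, 3, 4, 5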